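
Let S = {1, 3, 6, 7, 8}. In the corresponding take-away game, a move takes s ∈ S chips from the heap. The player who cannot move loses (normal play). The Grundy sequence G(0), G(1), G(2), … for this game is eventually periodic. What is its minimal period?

G(0) = 0
G(1) = mex{0} = 1
G(2) = mex{1} = 0
G(3) = mex{0,0} = 1
G(4) = mex{1,1} = 0
G(5) = mex{0,0} = 1
G(6) = mex{1,1,0} = 2
G(7) = mex{2,0,1,0} = 3
G(8) = mex{3,1,0,1,0} = 2
G(9) = mex{2,2,1,0,1} = 3
G(10) = mex{3,3,0,1,0} = 2
G(11) = mex{2,2,1,0,1} = 3
G(12) = mex{3,3,2,1,0} = 4
G(13) = mex{4,2,3,2,1} = 0
G(14) = mex{0,3,2,3,2} = 1
G(15) = mex{1,4,3,2,3} = 0
G(16) = mex{0,0,2,3,2} = 1
G(17) = mex{1,1,3,2,3} = 0
G(18) = mex{0,0,4,3,2} = 1
G(19) = mex{1,1,0,4,3} = 2
G(20) = mex{2,0,1,0,4} = 3
G(21) = mex{3,1,0,1,0} = 2
G(22) = mex{2,2,1,0,1} = 3
G(23) = mex{3,3,0,1,0} = 2
G(24) = mex{2,2,1,0,1} = 3
G(25) = mex{3,3,2,1,0} = 4
G(26) = mex{4,2,3,2,1} = 0
G(27) = mex{0,3,2,3,2} = 1
G(n+13) = G(n) holds for n = 0,…,7 (a full window of length max(S) = 8), so the sequence is purely periodic with period 13.

13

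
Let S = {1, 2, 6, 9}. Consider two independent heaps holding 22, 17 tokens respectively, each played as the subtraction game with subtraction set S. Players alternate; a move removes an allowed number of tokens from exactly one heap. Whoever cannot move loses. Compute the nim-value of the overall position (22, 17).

1

All heaps use S = {1, 2, 6, 9}:
G(0) = 0
G(1) = mex{0} = 1
G(2) = mex{1,0} = 2
G(3) = mex{2,1} = 0
G(4) = mex{0,2} = 1
G(5) = mex{1,0} = 2
G(6) = mex{2,1,0} = 3
G(7) = mex{3,2,1} = 0
G(8) = mex{0,3,2} = 1
G(9) = mex{1,0,0,0} = 2
G(10) = mex{2,1,1,1} = 0
G(11) = mex{0,2,2,2} = 1
G(12) = mex{1,0,3,0} = 2
G(13) = mex{2,1,0,1} = 3
G(14) = mex{3,2,1,2} = 0
G(15) = mex{0,3,2,3} = 1
G(16) = mex{1,0,0,0} = 2
G(17) = mex{2,1,1,1} = 0
G(18) = mex{0,2,2,2} = 1
G(19) = mex{1,0,3,0} = 2
G(20) = mex{2,1,0,1} = 3
G(21) = mex{3,2,1,2} = 0
G(22) = mex{0,3,2,3} = 1
Heap A: G(22) = 1.
Heap B: G(17) = 0.
Combined Grundy value = 1 ⊕ 0 = 1.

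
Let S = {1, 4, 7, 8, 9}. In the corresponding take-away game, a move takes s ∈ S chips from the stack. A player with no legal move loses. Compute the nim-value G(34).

2

n :  0  1  2  3  4  5  6  7  8  9 10 11 12 13 14 15 16 17 18 19 20 21 22 23 24 25 26 27 28 29 30 31 32 33 34
G :  0  1  0  1  2  0  1  2  3  2  3  4  5  3  4  0  1  0  1  2  0  1  2  3  2  3  4  5  3  4  0  1  0  1  2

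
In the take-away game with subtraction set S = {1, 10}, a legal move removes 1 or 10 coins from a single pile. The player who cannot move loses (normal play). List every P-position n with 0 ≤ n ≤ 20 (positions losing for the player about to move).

0, 2, 4, 6, 8, 11, 13, 15, 17, 19

G(0) = 0
G(1) = mex{0} = 1
G(2) = mex{1} = 0
G(3) = mex{0} = 1
G(4) = mex{1} = 0
G(5) = mex{0} = 1
G(6) = mex{1} = 0
G(7) = mex{0} = 1
G(8) = mex{1} = 0
G(9) = mex{0} = 1
G(10) = mex{1,0} = 2
G(11) = mex{2,1} = 0
G(12) = mex{0,0} = 1
G(13) = mex{1,1} = 0
G(14) = mex{0,0} = 1
G(15) = mex{1,1} = 0
G(16) = mex{0,0} = 1
G(17) = mex{1,1} = 0
G(18) = mex{0,0} = 1
G(19) = mex{1,1} = 0
G(20) = mex{0,2} = 1
P-positions are exactly the n with G(n) = 0.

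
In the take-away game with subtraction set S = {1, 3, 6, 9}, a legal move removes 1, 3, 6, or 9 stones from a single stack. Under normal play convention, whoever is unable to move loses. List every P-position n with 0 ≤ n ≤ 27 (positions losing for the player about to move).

0, 2, 4, 12, 14, 16, 24, 26

G(0) = 0
G(1) = mex{0} = 1
G(2) = mex{1} = 0
G(3) = mex{0,0} = 1
G(4) = mex{1,1} = 0
G(5) = mex{0,0} = 1
G(6) = mex{1,1,0} = 2
G(7) = mex{2,0,1} = 3
G(8) = mex{3,1,0} = 2
G(9) = mex{2,2,1,0} = 3
G(10) = mex{3,3,0,1} = 2
G(11) = mex{2,2,1,0} = 3
G(12) = mex{3,3,2,1} = 0
G(13) = mex{0,2,3,0} = 1
G(14) = mex{1,3,2,1} = 0
G(15) = mex{0,0,3,2} = 1
G(16) = mex{1,1,2,3} = 0
G(17) = mex{0,0,3,2} = 1
G(18) = mex{1,1,0,3} = 2
G(19) = mex{2,0,1,2} = 3
G(20) = mex{3,1,0,3} = 2
G(21) = mex{2,2,1,0} = 3
G(22) = mex{3,3,0,1} = 2
G(23) = mex{2,2,1,0} = 3
G(24) = mex{3,3,2,1} = 0
G(25) = mex{0,2,3,0} = 1
G(26) = mex{1,3,2,1} = 0
G(27) = mex{0,0,3,2} = 1
P-positions are exactly the n with G(n) = 0.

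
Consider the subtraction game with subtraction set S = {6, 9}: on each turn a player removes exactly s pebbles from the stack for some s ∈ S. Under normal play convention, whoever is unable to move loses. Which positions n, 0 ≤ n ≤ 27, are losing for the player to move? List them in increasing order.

n :  0  1  2  3  4  5  6  7  8  9 10 11 12 13 14 15 16 17 18 19 20 21 22 23 24 25 26 27
G :  0  0  0  0  0  0  1  1  1  1  1  1  2  2  2  0  0  0  0  0  0  1  1  1  1  1  1  2
P-positions are exactly the n with G(n) = 0.

0, 1, 2, 3, 4, 5, 15, 16, 17, 18, 19, 20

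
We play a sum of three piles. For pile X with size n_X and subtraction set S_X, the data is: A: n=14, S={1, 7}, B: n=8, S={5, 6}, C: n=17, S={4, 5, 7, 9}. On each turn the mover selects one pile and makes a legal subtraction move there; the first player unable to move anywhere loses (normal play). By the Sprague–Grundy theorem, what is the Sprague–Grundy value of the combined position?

0

Pile A, S = {1, 7}:
n :  0  1  2  3  4  5  6  7  8  9 10 11 12 13 14
G :  0  1  0  1  0  1  0  1  0  1  0  1  0  1  0
G_A(14) = 0.
Pile B, S = {5, 6}:
G(0) = 0
G(1) = mex{} = 0
G(2) = mex{} = 0
G(3) = mex{} = 0
G(4) = mex{} = 0
G(5) = mex{0} = 1
G(6) = mex{0,0} = 1
G(7) = mex{0,0} = 1
G(8) = mex{0,0} = 1
G_B(8) = 1.
Pile C, S = {4, 5, 7, 9}:
n :  0  1  2  3  4  5  6  7  8  9 10 11 12 13 14 15 16 17
G :  0  0  0  0  1  1  1  1  2  2  2  2  3  0  0  0  0  1
G_C(17) = 1.
Combined Grundy value = 0 ⊕ 1 ⊕ 1 = 0.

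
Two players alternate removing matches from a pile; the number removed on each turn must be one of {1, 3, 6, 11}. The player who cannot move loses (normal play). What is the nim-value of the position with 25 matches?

3

G(0) = 0
G(1) = mex{0} = 1
G(2) = mex{1} = 0
G(3) = mex{0,0} = 1
G(4) = mex{1,1} = 0
G(5) = mex{0,0} = 1
G(6) = mex{1,1,0} = 2
G(7) = mex{2,0,1} = 3
G(8) = mex{3,1,0} = 2
G(9) = mex{2,2,1} = 0
G(10) = mex{0,3,0} = 1
G(11) = mex{1,2,1,0} = 3
G(12) = mex{3,0,2,1} = 4
G(13) = mex{4,1,3,0} = 2
G(14) = mex{2,3,2,1} = 0
G(15) = mex{0,4,0,0} = 1
G(16) = mex{1,2,1,1} = 0
G(17) = mex{0,0,3,2} = 1
G(18) = mex{1,1,4,3} = 0
G(19) = mex{0,0,2,2} = 1
G(20) = mex{1,1,0,0} = 2
G(21) = mex{2,0,1,1} = 3
G(22) = mex{3,1,0,3} = 2
G(23) = mex{2,2,1,4} = 0
G(24) = mex{0,3,0,2} = 1
G(25) = mex{1,2,1,0} = 3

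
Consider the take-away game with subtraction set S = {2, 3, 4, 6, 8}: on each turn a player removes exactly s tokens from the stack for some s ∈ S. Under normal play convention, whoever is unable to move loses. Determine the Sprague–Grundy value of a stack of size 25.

2

n :  0  1  2  3  4  5  6  7  8  9 10 11 12 13 14 15 16 17 18 19 20 21 22 23 24 25
G :  0  0  1  1  2  2  3  3  4  4  0  0  1  1  2  2  3  3  4  4  0  0  1  1  2  2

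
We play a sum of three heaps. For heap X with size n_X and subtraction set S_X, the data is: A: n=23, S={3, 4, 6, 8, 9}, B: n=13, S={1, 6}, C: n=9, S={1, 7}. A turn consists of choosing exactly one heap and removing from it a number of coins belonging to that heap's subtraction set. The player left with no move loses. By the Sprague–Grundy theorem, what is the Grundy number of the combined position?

Heap A, S = {3, 4, 6, 8, 9}:
G(0) = 0
G(1) = mex{} = 0
G(2) = mex{} = 0
G(3) = mex{0} = 1
G(4) = mex{0,0} = 1
G(5) = mex{0,0} = 1
G(6) = mex{1,0,0} = 2
G(7) = mex{1,1,0} = 2
G(8) = mex{1,1,0,0} = 2
G(9) = mex{2,1,1,0,0} = 3
G(10) = mex{2,2,1,0,0} = 3
G(11) = mex{2,2,1,1,0} = 3
G(12) = mex{3,2,2,1,1} = 0
G(13) = mex{3,3,2,1,1} = 0
G(14) = mex{3,3,2,2,1} = 0
G(15) = mex{0,3,3,2,2} = 1
G(16) = mex{0,0,3,2,2} = 1
G(17) = mex{0,0,3,3,2} = 1
G(18) = mex{1,0,0,3,3} = 2
G(19) = mex{1,1,0,3,3} = 2
G(20) = mex{1,1,0,0,3} = 2
G(21) = mex{2,1,1,0,0} = 3
G(22) = mex{2,2,1,0,0} = 3
G(23) = mex{2,2,1,1,0} = 3
G_A(23) = 3.
Heap B, S = {1, 6}:
G(0) = 0
G(1) = mex{0} = 1
G(2) = mex{1} = 0
G(3) = mex{0} = 1
G(4) = mex{1} = 0
G(5) = mex{0} = 1
G(6) = mex{1,0} = 2
G(7) = mex{2,1} = 0
G(8) = mex{0,0} = 1
G(9) = mex{1,1} = 0
G(10) = mex{0,0} = 1
G(11) = mex{1,1} = 0
G(12) = mex{0,2} = 1
G(13) = mex{1,0} = 2
G_B(13) = 2.
Heap C, S = {1, 7}:
G(0) = 0
G(1) = mex{0} = 1
G(2) = mex{1} = 0
G(3) = mex{0} = 1
G(4) = mex{1} = 0
G(5) = mex{0} = 1
G(6) = mex{1} = 0
G(7) = mex{0,0} = 1
G(8) = mex{1,1} = 0
G(9) = mex{0,0} = 1
G_C(9) = 1.
Combined Grundy value = 3 ⊕ 2 ⊕ 1 = 0.

0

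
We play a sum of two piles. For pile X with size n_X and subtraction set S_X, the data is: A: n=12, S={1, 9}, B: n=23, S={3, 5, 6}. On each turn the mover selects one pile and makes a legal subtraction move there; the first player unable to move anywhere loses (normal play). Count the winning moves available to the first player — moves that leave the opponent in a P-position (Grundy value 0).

4

Pile A, S = {1, 9}:
G(0) = 0
G(1) = mex{0} = 1
G(2) = mex{1} = 0
G(3) = mex{0} = 1
G(4) = mex{1} = 0
G(5) = mex{0} = 1
G(6) = mex{1} = 0
G(7) = mex{0} = 1
G(8) = mex{1} = 0
G(9) = mex{0,0} = 1
G(10) = mex{1,1} = 0
G(11) = mex{0,0} = 1
G(12) = mex{1,1} = 0
G_A(12) = 0.
Pile B, S = {3, 5, 6}:
n :  0  1  2  3  4  5  6  7  8  9 10 11 12 13 14 15 16 17 18 19 20 21 22 23
G :  0  0  0  1  1  1  2  2  2  0  0  0  1  1  1  2  2  2  0  0  0  1  1  1
G_B(23) = 1.
Combined Grundy value = 0 ⊕ 1 = 1.
A winning move leaves total XOR = 0, i.e. changes one component's Grundy value g to g ⊕ X where X is the current total.
Pile A: need g' = 0⊕1 = 1. Options: 12−1→G=1, 12−9→G=1. Hits: 2.
Pile B: need g' = 1⊕1 = 0. Options: 23−3→G=0, 23−5→G=0, 23−6→G=2. Hits: 2.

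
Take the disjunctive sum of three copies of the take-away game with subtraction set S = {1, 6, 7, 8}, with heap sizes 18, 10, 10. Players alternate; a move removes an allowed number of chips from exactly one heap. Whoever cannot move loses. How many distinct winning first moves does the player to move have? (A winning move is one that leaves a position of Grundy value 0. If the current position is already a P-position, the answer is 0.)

All heaps use S = {1, 6, 7, 8}:
G(0) = 0
G(1) = mex{0} = 1
G(2) = mex{1} = 0
G(3) = mex{0} = 1
G(4) = mex{1} = 0
G(5) = mex{0} = 1
G(6) = mex{1,0} = 2
G(7) = mex{2,1,0} = 3
G(8) = mex{3,0,1,0} = 2
G(9) = mex{2,1,0,1} = 3
G(10) = mex{3,0,1,0} = 2
G(11) = mex{2,1,0,1} = 3
G(12) = mex{3,2,1,0} = 4
G(13) = mex{4,3,2,1} = 0
G(14) = mex{0,2,3,2} = 1
G(15) = mex{1,3,2,3} = 0
G(16) = mex{0,2,3,2} = 1
G(17) = mex{1,3,2,3} = 0
G(18) = mex{0,4,3,2} = 1
Heap A: G(18) = 1.
Heap B: G(10) = 2.
Heap C: G(10) = 2.
Combined Grundy value = 1 ⊕ 2 ⊕ 2 = 1.
A winning move leaves total XOR = 0, i.e. changes one component's Grundy value g to g ⊕ X where X is the current total.
Heap A: need g' = 1⊕1 = 0. Options: 18−1→G=0, 18−6→G=4, 18−7→G=3, 18−8→G=2. Hits: 1.
Heap B: need g' = 2⊕1 = 3. Options: 10−1→G=3, 10−6→G=0, 10−7→G=1, 10−8→G=0. Hits: 1.
Heap C: need g' = 2⊕1 = 3. Options: 10−1→G=3, 10−6→G=0, 10−7→G=1, 10−8→G=0. Hits: 1.

3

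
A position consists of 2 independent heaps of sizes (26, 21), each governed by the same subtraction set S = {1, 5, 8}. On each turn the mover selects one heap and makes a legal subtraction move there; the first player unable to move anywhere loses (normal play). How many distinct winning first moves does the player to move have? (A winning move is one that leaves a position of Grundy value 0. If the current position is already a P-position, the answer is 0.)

All heaps use S = {1, 5, 8}:
n :  0  1  2  3  4  5  6  7  8  9 10 11 12 13 14 15 16 17 18 19 20 21 22 23 24 25 26
G :  0  1  0  1  0  1  0  1  2  3  2  3  2  0  1  0  1  0  1  0  1  2  3  2  3  2  0
Heap A: G(26) = 0.
Heap B: G(21) = 2.
Combined Grundy value = 0 ⊕ 2 = 2.
A winning move leaves total XOR = 0, i.e. changes one component's Grundy value g to g ⊕ X where X is the current total.
Heap A: need g' = 0⊕2 = 2. Options: 26−1→G=2, 26−5→G=2, 26−8→G=1. Hits: 2.
Heap B: need g' = 2⊕2 = 0. Options: 21−1→G=1, 21−5→G=1, 21−8→G=0. Hits: 1.

3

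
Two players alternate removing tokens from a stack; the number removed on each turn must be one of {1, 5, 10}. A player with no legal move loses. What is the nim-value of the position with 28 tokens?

3

G(0) = 0
G(1) = mex{0} = 1
G(2) = mex{1} = 0
G(3) = mex{0} = 1
G(4) = mex{1} = 0
G(5) = mex{0,0} = 1
G(6) = mex{1,1} = 0
G(7) = mex{0,0} = 1
G(8) = mex{1,1} = 0
G(9) = mex{0,0} = 1
G(10) = mex{1,1,0} = 2
G(11) = mex{2,0,1} = 3
G(12) = mex{3,1,0} = 2
G(13) = mex{2,0,1} = 3
G(14) = mex{3,1,0} = 2
G(15) = mex{2,2,1} = 0
G(16) = mex{0,3,0} = 1
G(17) = mex{1,2,1} = 0
G(18) = mex{0,3,0} = 1
G(19) = mex{1,2,1} = 0
G(20) = mex{0,0,2} = 1
G(21) = mex{1,1,3} = 0
G(22) = mex{0,0,2} = 1
G(23) = mex{1,1,3} = 0
G(24) = mex{0,0,2} = 1
G(25) = mex{1,1,0} = 2
G(26) = mex{2,0,1} = 3
G(27) = mex{3,1,0} = 2
G(28) = mex{2,0,1} = 3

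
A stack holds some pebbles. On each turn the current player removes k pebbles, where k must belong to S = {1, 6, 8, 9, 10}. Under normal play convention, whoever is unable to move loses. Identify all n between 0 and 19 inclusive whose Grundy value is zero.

0, 2, 4, 7, 18

G(0) = 0
G(1) = mex{0} = 1
G(2) = mex{1} = 0
G(3) = mex{0} = 1
G(4) = mex{1} = 0
G(5) = mex{0} = 1
G(6) = mex{1,0} = 2
G(7) = mex{2,1} = 0
G(8) = mex{0,0,0} = 1
G(9) = mex{1,1,1,0} = 2
G(10) = mex{2,0,0,1,0} = 3
G(11) = mex{3,1,1,0,1} = 2
G(12) = mex{2,2,0,1,0} = 3
G(13) = mex{3,0,1,0,1} = 2
G(14) = mex{2,1,2,1,0} = 3
G(15) = mex{3,2,0,2,1} = 4
G(16) = mex{4,3,1,0,2} = 5
G(17) = mex{5,2,2,1,0} = 3
G(18) = mex{3,3,3,2,1} = 0
G(19) = mex{0,2,2,3,2} = 1
P-positions are exactly the n with G(n) = 0.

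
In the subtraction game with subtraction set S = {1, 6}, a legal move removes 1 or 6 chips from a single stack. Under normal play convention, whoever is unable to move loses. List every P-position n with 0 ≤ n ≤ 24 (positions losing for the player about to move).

n :  0  1  2  3  4  5  6  7  8  9 10 11 12 13 14 15 16 17 18 19 20 21 22 23 24
G :  0  1  0  1  0  1  2  0  1  0  1  0  1  2  0  1  0  1  0  1  2  0  1  0  1
P-positions are exactly the n with G(n) = 0.

0, 2, 4, 7, 9, 11, 14, 16, 18, 21, 23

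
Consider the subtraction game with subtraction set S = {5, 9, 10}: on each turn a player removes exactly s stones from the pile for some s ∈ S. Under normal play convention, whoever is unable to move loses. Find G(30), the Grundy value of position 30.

n :  0  1  2  3  4  5  6  7  8  9 10 11 12 13 14 15 16 17 18 19 20 21 22 23 24 25 26 27 28 29 30
G :  0  0  0  0  0  1  1  1  1  1  2  2  2  2  2  0  0  0  0  0  1  1  1  1  1  2  2  2  2  2  0

0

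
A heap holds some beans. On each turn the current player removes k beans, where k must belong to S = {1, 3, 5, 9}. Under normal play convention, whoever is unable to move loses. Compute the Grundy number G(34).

G(0) = 0
G(1) = mex{0} = 1
G(2) = mex{1} = 0
G(3) = mex{0,0} = 1
G(4) = mex{1,1} = 0
G(5) = mex{0,0,0} = 1
G(6) = mex{1,1,1} = 0
G(7) = mex{0,0,0} = 1
G(8) = mex{1,1,1} = 0
G(9) = mex{0,0,0,0} = 1
G(10) = mex{1,1,1,1} = 0
G(11) = mex{0,0,0,0} = 1
G(12) = mex{1,1,1,1} = 0
G(13) = mex{0,0,0,0} = 1
G(14) = mex{1,1,1,1} = 0
G(15) = mex{0,0,0,0} = 1
G(16) = mex{1,1,1,1} = 0
G(17) = mex{0,0,0,0} = 1
G(18) = mex{1,1,1,1} = 0
G(19) = mex{0,0,0,0} = 1
G(20) = mex{1,1,1,1} = 0
G(21) = mex{0,0,0,0} = 1
G(22) = mex{1,1,1,1} = 0
G(23) = mex{0,0,0,0} = 1
G(24) = mex{1,1,1,1} = 0
G(25) = mex{0,0,0,0} = 1
G(26) = mex{1,1,1,1} = 0
G(27) = mex{0,0,0,0} = 1
G(28) = mex{1,1,1,1} = 0
G(29) = mex{0,0,0,0} = 1
G(30) = mex{1,1,1,1} = 0
G(31) = mex{0,0,0,0} = 1
G(32) = mex{1,1,1,1} = 0
G(33) = mex{0,0,0,0} = 1
G(34) = mex{1,1,1,1} = 0

0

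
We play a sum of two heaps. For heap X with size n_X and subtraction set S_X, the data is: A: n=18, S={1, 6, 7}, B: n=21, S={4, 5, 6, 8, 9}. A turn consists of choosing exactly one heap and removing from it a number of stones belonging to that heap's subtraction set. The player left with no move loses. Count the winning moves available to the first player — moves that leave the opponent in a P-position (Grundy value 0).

Heap A, S = {1, 6, 7}:
n :  0  1  2  3  4  5  6  7  8  9 10 11 12 13 14 15 16 17 18
G :  0  1  0  1  0  1  2  3  2  3  2  3  0  1  0  1  0  1  2
G_A(18) = 2.
Heap B, S = {4, 5, 6, 8, 9}:
G(0) = 0
G(1) = mex{} = 0
G(2) = mex{} = 0
G(3) = mex{} = 0
G(4) = mex{0} = 1
G(5) = mex{0,0} = 1
G(6) = mex{0,0,0} = 1
G(7) = mex{0,0,0} = 1
G(8) = mex{1,0,0,0} = 2
G(9) = mex{1,1,0,0,0} = 2
G(10) = mex{1,1,1,0,0} = 2
G(11) = mex{1,1,1,0,0} = 2
G(12) = mex{2,1,1,1,0} = 3
G(13) = mex{2,2,1,1,1} = 0
G(14) = mex{2,2,2,1,1} = 0
G(15) = mex{2,2,2,1,1} = 0
G(16) = mex{3,2,2,2,1} = 0
G(17) = mex{0,3,2,2,2} = 1
G(18) = mex{0,0,3,2,2} = 1
G(19) = mex{0,0,0,2,2} = 1
G(20) = mex{0,0,0,3,2} = 1
G(21) = mex{1,0,0,0,3} = 2
G_B(21) = 2.
Combined Grundy value = 2 ⊕ 2 = 0.
A winning move leaves total XOR = 0, i.e. changes one component's Grundy value g to g ⊕ X where X is the current total.
Heap A: target g' = 2⊕0 = 2, but every legal move changes the Grundy value (mex property), so 0 moves.
Heap B: target g' = 2⊕0 = 2, but every legal move changes the Grundy value (mex property), so 0 moves.

0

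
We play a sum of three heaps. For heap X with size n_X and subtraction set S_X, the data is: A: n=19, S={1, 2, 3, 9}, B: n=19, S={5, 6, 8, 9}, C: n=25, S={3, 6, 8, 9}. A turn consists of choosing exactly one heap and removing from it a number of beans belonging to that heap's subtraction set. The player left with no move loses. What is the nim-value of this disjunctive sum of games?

Heap A, S = {1, 2, 3, 9}:
n :  0  1  2  3  4  5  6  7  8  9 10 11 12 13 14 15 16 17 18 19
G :  0  1  2  3  0  1  2  3  0  1  2  3  0  1  2  3  0  1  2  3
G_A(19) = 3.
Heap B, S = {5, 6, 8, 9}:
G(0) = 0
G(1) = mex{} = 0
G(2) = mex{} = 0
G(3) = mex{} = 0
G(4) = mex{} = 0
G(5) = mex{0} = 1
G(6) = mex{0,0} = 1
G(7) = mex{0,0} = 1
G(8) = mex{0,0,0} = 1
G(9) = mex{0,0,0,0} = 1
G(10) = mex{1,0,0,0} = 2
G(11) = mex{1,1,0,0} = 2
G(12) = mex{1,1,0,0} = 2
G(13) = mex{1,1,1,0} = 2
G(14) = mex{1,1,1,1} = 0
G(15) = mex{2,1,1,1} = 0
G(16) = mex{2,2,1,1} = 0
G(17) = mex{2,2,1,1} = 0
G(18) = mex{2,2,2,1} = 0
G(19) = mex{0,2,2,2} = 1
G_B(19) = 1.
Heap C, S = {3, 6, 8, 9}:
G(0) = 0
G(1) = mex{} = 0
G(2) = mex{} = 0
G(3) = mex{0} = 1
G(4) = mex{0} = 1
G(5) = mex{0} = 1
G(6) = mex{1,0} = 2
G(7) = mex{1,0} = 2
G(8) = mex{1,0,0} = 2
G(9) = mex{2,1,0,0} = 3
G(10) = mex{2,1,0,0} = 3
G(11) = mex{2,1,1,0} = 3
G(12) = mex{3,2,1,1} = 0
G(13) = mex{3,2,1,1} = 0
G(14) = mex{3,2,2,1} = 0
G(15) = mex{0,3,2,2} = 1
G(16) = mex{0,3,2,2} = 1
G(17) = mex{0,3,3,2} = 1
G(18) = mex{1,0,3,3} = 2
G(19) = mex{1,0,3,3} = 2
G(20) = mex{1,0,0,3} = 2
G(21) = mex{2,1,0,0} = 3
G(22) = mex{2,1,0,0} = 3
G(23) = mex{2,1,1,0} = 3
G(24) = mex{3,2,1,1} = 0
G(25) = mex{3,2,1,1} = 0
G_C(25) = 0.
Combined Grundy value = 3 ⊕ 1 ⊕ 0 = 2.

2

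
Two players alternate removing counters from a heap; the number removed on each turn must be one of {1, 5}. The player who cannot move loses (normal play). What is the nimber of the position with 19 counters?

1

G(0) = 0
G(1) = mex{0} = 1
G(2) = mex{1} = 0
G(3) = mex{0} = 1
G(4) = mex{1} = 0
G(5) = mex{0,0} = 1
G(6) = mex{1,1} = 0
G(7) = mex{0,0} = 1
G(8) = mex{1,1} = 0
G(9) = mex{0,0} = 1
G(10) = mex{1,1} = 0
G(11) = mex{0,0} = 1
G(12) = mex{1,1} = 0
G(13) = mex{0,0} = 1
G(14) = mex{1,1} = 0
G(15) = mex{0,0} = 1
G(16) = mex{1,1} = 0
G(17) = mex{0,0} = 1
G(18) = mex{1,1} = 0
G(19) = mex{0,0} = 1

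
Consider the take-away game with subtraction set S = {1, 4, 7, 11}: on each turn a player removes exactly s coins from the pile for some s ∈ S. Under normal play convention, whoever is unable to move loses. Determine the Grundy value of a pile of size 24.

n :  0  1  2  3  4  5  6  7  8  9 10 11 12 13 14 15 16 17 18 19 20 21 22 23 24
G :  0  1  0  1  2  0  1  2  0  1  0  1  2  3  4  3  4  2  0  1  0  1  2  0  1

1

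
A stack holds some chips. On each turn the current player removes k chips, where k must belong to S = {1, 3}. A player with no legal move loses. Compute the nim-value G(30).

0

n :  0  1  2  3  4  5  6  7  8  9 10 11 12 13 14 15 16 17 18 19 20 21 22 23 24 25 26 27 28 29 30
G :  0  1  0  1  0  1  0  1  0  1  0  1  0  1  0  1  0  1  0  1  0  1  0  1  0  1  0  1  0  1  0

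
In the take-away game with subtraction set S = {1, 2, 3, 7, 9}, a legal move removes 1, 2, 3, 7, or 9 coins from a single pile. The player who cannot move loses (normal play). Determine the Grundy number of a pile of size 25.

G(0) = 0
G(1) = mex{0} = 1
G(2) = mex{1,0} = 2
G(3) = mex{2,1,0} = 3
G(4) = mex{3,2,1} = 0
G(5) = mex{0,3,2} = 1
G(6) = mex{1,0,3} = 2
G(7) = mex{2,1,0,0} = 3
G(8) = mex{3,2,1,1} = 0
G(9) = mex{0,3,2,2,0} = 1
G(10) = mex{1,0,3,3,1} = 2
G(11) = mex{2,1,0,0,2} = 3
G(12) = mex{3,2,1,1,3} = 0
G(13) = mex{0,3,2,2,0} = 1
G(14) = mex{1,0,3,3,1} = 2
G(15) = mex{2,1,0,0,2} = 3
G(16) = mex{3,2,1,1,3} = 0
G(17) = mex{0,3,2,2,0} = 1
G(18) = mex{1,0,3,3,1} = 2
G(19) = mex{2,1,0,0,2} = 3
G(20) = mex{3,2,1,1,3} = 0
G(21) = mex{0,3,2,2,0} = 1
G(22) = mex{1,0,3,3,1} = 2
G(23) = mex{2,1,0,0,2} = 3
G(24) = mex{3,2,1,1,3} = 0
G(25) = mex{0,3,2,2,0} = 1

1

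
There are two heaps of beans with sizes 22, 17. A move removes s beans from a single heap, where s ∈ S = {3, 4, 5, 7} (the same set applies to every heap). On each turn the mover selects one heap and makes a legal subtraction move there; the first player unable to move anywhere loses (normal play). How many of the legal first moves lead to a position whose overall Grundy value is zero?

All heaps use S = {3, 4, 5, 7}:
G(0) = 0
G(1) = mex{} = 0
G(2) = mex{} = 0
G(3) = mex{0} = 1
G(4) = mex{0,0} = 1
G(5) = mex{0,0,0} = 1
G(6) = mex{1,0,0} = 2
G(7) = mex{1,1,0,0} = 2
G(8) = mex{1,1,1,0} = 2
G(9) = mex{2,1,1,0} = 3
G(10) = mex{2,2,1,1} = 0
G(11) = mex{2,2,2,1} = 0
G(12) = mex{3,2,2,1} = 0
G(13) = mex{0,3,2,2} = 1
G(14) = mex{0,0,3,2} = 1
G(15) = mex{0,0,0,2} = 1
G(16) = mex{1,0,0,3} = 2
G(17) = mex{1,1,0,0} = 2
G(18) = mex{1,1,1,0} = 2
G(19) = mex{2,1,1,0} = 3
G(20) = mex{2,2,1,1} = 0
G(21) = mex{2,2,2,1} = 0
G(22) = mex{3,2,2,1} = 0
Heap A: G(22) = 0.
Heap B: G(17) = 2.
Combined Grundy value = 0 ⊕ 2 = 2.
A winning move leaves total XOR = 0, i.e. changes one component's Grundy value g to g ⊕ X where X is the current total.
Heap A: need g' = 0⊕2 = 2. Options: 22−3→G=3, 22−4→G=2, 22−5→G=2, 22−7→G=1. Hits: 2.
Heap B: need g' = 2⊕2 = 0. Options: 17−3→G=1, 17−4→G=1, 17−5→G=0, 17−7→G=0. Hits: 2.

4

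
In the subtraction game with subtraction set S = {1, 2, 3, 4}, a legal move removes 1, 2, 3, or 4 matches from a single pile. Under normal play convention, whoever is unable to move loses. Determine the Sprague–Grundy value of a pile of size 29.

G(0) = 0
G(1) = mex{0} = 1
G(2) = mex{1,0} = 2
G(3) = mex{2,1,0} = 3
G(4) = mex{3,2,1,0} = 4
G(5) = mex{4,3,2,1} = 0
G(6) = mex{0,4,3,2} = 1
G(7) = mex{1,0,4,3} = 2
G(8) = mex{2,1,0,4} = 3
G(9) = mex{3,2,1,0} = 4
G(10) = mex{4,3,2,1} = 0
G(11) = mex{0,4,3,2} = 1
G(12) = mex{1,0,4,3} = 2
G(13) = mex{2,1,0,4} = 3
G(14) = mex{3,2,1,0} = 4
G(15) = mex{4,3,2,1} = 0
G(16) = mex{0,4,3,2} = 1
G(17) = mex{1,0,4,3} = 2
G(18) = mex{2,1,0,4} = 3
G(19) = mex{3,2,1,0} = 4
G(20) = mex{4,3,2,1} = 0
G(21) = mex{0,4,3,2} = 1
G(22) = mex{1,0,4,3} = 2
G(23) = mex{2,1,0,4} = 3
G(24) = mex{3,2,1,0} = 4
G(25) = mex{4,3,2,1} = 0
G(26) = mex{0,4,3,2} = 1
G(27) = mex{1,0,4,3} = 2
G(28) = mex{2,1,0,4} = 3
G(29) = mex{3,2,1,0} = 4

4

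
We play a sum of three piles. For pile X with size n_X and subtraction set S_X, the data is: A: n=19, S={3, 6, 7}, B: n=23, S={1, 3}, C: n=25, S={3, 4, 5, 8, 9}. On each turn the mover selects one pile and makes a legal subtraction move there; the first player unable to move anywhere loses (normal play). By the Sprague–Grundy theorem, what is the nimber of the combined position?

2

Pile A, S = {3, 6, 7}:
G(0) = 0
G(1) = mex{} = 0
G(2) = mex{} = 0
G(3) = mex{0} = 1
G(4) = mex{0} = 1
G(5) = mex{0} = 1
G(6) = mex{1,0} = 2
G(7) = mex{1,0,0} = 2
G(8) = mex{1,0,0} = 2
G(9) = mex{2,1,0} = 3
G(10) = mex{2,1,1} = 0
G(11) = mex{2,1,1} = 0
G(12) = mex{3,2,1} = 0
G(13) = mex{0,2,2} = 1
G(14) = mex{0,2,2} = 1
G(15) = mex{0,3,2} = 1
G(16) = mex{1,0,3} = 2
G(17) = mex{1,0,0} = 2
G(18) = mex{1,0,0} = 2
G(19) = mex{2,1,0} = 3
G_A(19) = 3.
Pile B, S = {1, 3}:
G(0) = 0
G(1) = mex{0} = 1
G(2) = mex{1} = 0
G(3) = mex{0,0} = 1
G(4) = mex{1,1} = 0
G(5) = mex{0,0} = 1
G(6) = mex{1,1} = 0
G(7) = mex{0,0} = 1
G(8) = mex{1,1} = 0
G(9) = mex{0,0} = 1
G(10) = mex{1,1} = 0
G(11) = mex{0,0} = 1
G(12) = mex{1,1} = 0
G(13) = mex{0,0} = 1
G(14) = mex{1,1} = 0
G(15) = mex{0,0} = 1
G(16) = mex{1,1} = 0
G(17) = mex{0,0} = 1
G(18) = mex{1,1} = 0
G(19) = mex{0,0} = 1
G(20) = mex{1,1} = 0
G(21) = mex{0,0} = 1
G(22) = mex{1,1} = 0
G(23) = mex{0,0} = 1
G_B(23) = 1.
Pile C, S = {3, 4, 5, 8, 9}:
n :  0  1  2  3  4  5  6  7  8  9 10 11 12 13 14 15 16 17 18 19 20 21 22 23 24 25
G :  0  0  0  1  1  1  2  2  2  3  3  3  0  0  0  1  1  1  2  2  2  3  3  3  0  0
G_C(25) = 0.
Combined Grundy value = 3 ⊕ 1 ⊕ 0 = 2.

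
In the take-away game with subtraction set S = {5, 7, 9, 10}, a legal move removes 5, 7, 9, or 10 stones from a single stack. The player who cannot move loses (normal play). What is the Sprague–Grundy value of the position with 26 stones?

n :  0  1  2  3  4  5  6  7  8  9 10 11 12 13 14 15 16 17 18 19 20 21 22 23 24 25 26
G :  0  0  0  0  0  1  1  1  1  1  2  2  2  2  2  0  0  0  0  0  1  1  1  1  1  2  2

2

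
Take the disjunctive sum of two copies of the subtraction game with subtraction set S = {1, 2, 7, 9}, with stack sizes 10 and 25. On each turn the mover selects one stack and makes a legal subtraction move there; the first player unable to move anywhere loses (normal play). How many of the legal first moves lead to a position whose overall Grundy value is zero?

1

All stacks use S = {1, 2, 7, 9}:
G(0) = 0
G(1) = mex{0} = 1
G(2) = mex{1,0} = 2
G(3) = mex{2,1} = 0
G(4) = mex{0,2} = 1
G(5) = mex{1,0} = 2
G(6) = mex{2,1} = 0
G(7) = mex{0,2,0} = 1
G(8) = mex{1,0,1} = 2
G(9) = mex{2,1,2,0} = 3
G(10) = mex{3,2,0,1} = 4
G(11) = mex{4,3,1,2} = 0
G(12) = mex{0,4,2,0} = 1
G(13) = mex{1,0,0,1} = 2
G(14) = mex{2,1,1,2} = 0
G(15) = mex{0,2,2,0} = 1
G(16) = mex{1,0,3,1} = 2
G(17) = mex{2,1,4,2} = 0
G(18) = mex{0,2,0,3} = 1
G(19) = mex{1,0,1,4} = 2
G(20) = mex{2,1,2,0} = 3
G(21) = mex{3,2,0,1} = 4
G(22) = mex{4,3,1,2} = 0
G(23) = mex{0,4,2,0} = 1
G(24) = mex{1,0,0,1} = 2
G(25) = mex{2,1,1,2} = 0
Stack A: G(10) = 4.
Stack B: G(25) = 0.
Combined Grundy value = 4 ⊕ 0 = 4.
A winning move leaves total XOR = 0, i.e. changes one component's Grundy value g to g ⊕ X where X is the current total.
Stack A: need g' = 4⊕4 = 0. Options: 10−1→G=3, 10−2→G=2, 10−7→G=0, 10−9→G=1. Hits: 1.
Stack B: need g' = 0⊕4 = 4. Options: 25−1→G=2, 25−2→G=1, 25−7→G=1, 25−9→G=2. Hits: 0.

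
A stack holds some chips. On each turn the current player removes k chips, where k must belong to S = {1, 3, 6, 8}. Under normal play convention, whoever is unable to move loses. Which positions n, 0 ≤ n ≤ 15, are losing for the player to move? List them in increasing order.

0, 2, 4, 9, 11, 13

n :  0  1  2  3  4  5  6  7  8  9 10 11 12 13 14 15
G :  0  1  0  1  0  1  2  3  2  0  1  0  1  0  1  2
P-positions are exactly the n with G(n) = 0.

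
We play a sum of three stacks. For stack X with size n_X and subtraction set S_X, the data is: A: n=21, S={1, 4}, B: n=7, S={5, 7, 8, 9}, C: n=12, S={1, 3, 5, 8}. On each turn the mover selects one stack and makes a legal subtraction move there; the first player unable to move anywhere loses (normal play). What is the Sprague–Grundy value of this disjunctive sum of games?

2

Stack A, S = {1, 4}:
n :  0  1  2  3  4  5  6  7  8  9 10 11 12 13 14 15 16 17 18 19 20 21
G :  0  1  0  1  2  0  1  0  1  2  0  1  0  1  2  0  1  0  1  2  0  1
G_A(21) = 1.
Stack B, S = {5, 7, 8, 9}:
n : 0 1 2 3 4 5 6 7
G : 0 0 0 0 0 1 1 1
G_B(7) = 1.
Stack C, S = {1, 3, 5, 8}:
n :  0  1  2  3  4  5  6  7  8  9 10 11 12
G :  0  1  0  1  0  1  0  1  2  3  2  3  2
G_C(12) = 2.
Combined Grundy value = 1 ⊕ 1 ⊕ 2 = 2.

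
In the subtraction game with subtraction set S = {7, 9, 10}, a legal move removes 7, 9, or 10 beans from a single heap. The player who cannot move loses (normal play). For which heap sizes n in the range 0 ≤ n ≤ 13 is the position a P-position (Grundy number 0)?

0, 1, 2, 3, 4, 5, 6

n :  0  1  2  3  4  5  6  7  8  9 10 11 12 13
G :  0  0  0  0  0  0  0  1  1  1  1  1  1  1
P-positions are exactly the n with G(n) = 0.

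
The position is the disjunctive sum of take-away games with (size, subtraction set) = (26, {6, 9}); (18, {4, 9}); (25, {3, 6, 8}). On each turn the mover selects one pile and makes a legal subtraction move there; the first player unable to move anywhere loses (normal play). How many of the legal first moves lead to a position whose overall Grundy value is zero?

Pile A, S = {6, 9}:
G(0) = 0
G(1) = mex{} = 0
G(2) = mex{} = 0
G(3) = mex{} = 0
G(4) = mex{} = 0
G(5) = mex{} = 0
G(6) = mex{0} = 1
G(7) = mex{0} = 1
G(8) = mex{0} = 1
G(9) = mex{0,0} = 1
G(10) = mex{0,0} = 1
G(11) = mex{0,0} = 1
G(12) = mex{1,0} = 2
G(13) = mex{1,0} = 2
G(14) = mex{1,0} = 2
G(15) = mex{1,1} = 0
G(16) = mex{1,1} = 0
G(17) = mex{1,1} = 0
G(18) = mex{2,1} = 0
G(19) = mex{2,1} = 0
G(20) = mex{2,1} = 0
G(21) = mex{0,2} = 1
G(22) = mex{0,2} = 1
G(23) = mex{0,2} = 1
G(24) = mex{0,0} = 1
G(25) = mex{0,0} = 1
G(26) = mex{0,0} = 1
G_A(26) = 1.
Pile B, S = {4, 9}:
G(0) = 0
G(1) = mex{} = 0
G(2) = mex{} = 0
G(3) = mex{} = 0
G(4) = mex{0} = 1
G(5) = mex{0} = 1
G(6) = mex{0} = 1
G(7) = mex{0} = 1
G(8) = mex{1} = 0
G(9) = mex{1,0} = 2
G(10) = mex{1,0} = 2
G(11) = mex{1,0} = 2
G(12) = mex{0,0} = 1
G(13) = mex{2,1} = 0
G(14) = mex{2,1} = 0
G(15) = mex{2,1} = 0
G(16) = mex{1,1} = 0
G(17) = mex{0,0} = 1
G(18) = mex{0,2} = 1
G_B(18) = 1.
Pile C, S = {3, 6, 8}:
G(0) = 0
G(1) = mex{} = 0
G(2) = mex{} = 0
G(3) = mex{0} = 1
G(4) = mex{0} = 1
G(5) = mex{0} = 1
G(6) = mex{1,0} = 2
G(7) = mex{1,0} = 2
G(8) = mex{1,0,0} = 2
G(9) = mex{2,1,0} = 3
G(10) = mex{2,1,0} = 3
G(11) = mex{2,1,1} = 0
G(12) = mex{3,2,1} = 0
G(13) = mex{3,2,1} = 0
G(14) = mex{0,2,2} = 1
G(15) = mex{0,3,2} = 1
G(16) = mex{0,3,2} = 1
G(17) = mex{1,0,3} = 2
G(18) = mex{1,0,3} = 2
G(19) = mex{1,0,0} = 2
G(20) = mex{2,1,0} = 3
G(21) = mex{2,1,0} = 3
G(22) = mex{2,1,1} = 0
G(23) = mex{3,2,1} = 0
G(24) = mex{3,2,1} = 0
G(25) = mex{0,2,2} = 1
G_C(25) = 1.
Combined Grundy value = 1 ⊕ 1 ⊕ 1 = 1.
A winning move leaves total XOR = 0, i.e. changes one component's Grundy value g to g ⊕ X where X is the current total.
Pile A: need g' = 1⊕1 = 0. Options: 26−6→G=0, 26−9→G=0. Hits: 2.
Pile B: need g' = 1⊕1 = 0. Options: 18−4→G=0, 18−9→G=2. Hits: 1.
Pile C: need g' = 1⊕1 = 0. Options: 25−3→G=0, 25−6→G=2, 25−8→G=2. Hits: 1.

4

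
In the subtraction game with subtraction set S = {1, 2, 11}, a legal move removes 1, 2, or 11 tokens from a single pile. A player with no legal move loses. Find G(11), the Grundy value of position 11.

G(0) = 0
G(1) = mex{0} = 1
G(2) = mex{1,0} = 2
G(3) = mex{2,1} = 0
G(4) = mex{0,2} = 1
G(5) = mex{1,0} = 2
G(6) = mex{2,1} = 0
G(7) = mex{0,2} = 1
G(8) = mex{1,0} = 2
G(9) = mex{2,1} = 0
G(10) = mex{0,2} = 1
G(11) = mex{1,0,0} = 2

2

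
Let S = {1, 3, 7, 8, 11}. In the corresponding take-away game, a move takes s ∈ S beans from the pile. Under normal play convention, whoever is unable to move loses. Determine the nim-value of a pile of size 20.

n :  0  1  2  3  4  5  6  7  8  9 10 11 12 13 14 15 16 17 18 19 20
G :  0  1  0  1  0  1  0  1  2  3  2  3  2  3  2  3  0  1  0  1  0

0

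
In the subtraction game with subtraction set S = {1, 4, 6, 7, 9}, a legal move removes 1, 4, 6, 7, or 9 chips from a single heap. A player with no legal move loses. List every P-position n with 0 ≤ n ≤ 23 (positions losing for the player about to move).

G(0) = 0
G(1) = mex{0} = 1
G(2) = mex{1} = 0
G(3) = mex{0} = 1
G(4) = mex{1,0} = 2
G(5) = mex{2,1} = 0
G(6) = mex{0,0,0} = 1
G(7) = mex{1,1,1,0} = 2
G(8) = mex{2,2,0,1} = 3
G(9) = mex{3,0,1,0,0} = 2
G(10) = mex{2,1,2,1,1} = 0
G(11) = mex{0,2,0,2,0} = 1
G(12) = mex{1,3,1,0,1} = 2
G(13) = mex{2,2,2,1,2} = 0
G(14) = mex{0,0,3,2,0} = 1
G(15) = mex{1,1,2,3,1} = 0
G(16) = mex{0,2,0,2,2} = 1
G(17) = mex{1,0,1,0,3} = 2
G(18) = mex{2,1,2,1,2} = 0
G(19) = mex{0,0,0,2,0} = 1
G(20) = mex{1,1,1,0,1} = 2
G(21) = mex{2,2,0,1,2} = 3
G(22) = mex{3,0,1,0,0} = 2
G(23) = mex{2,1,2,1,1} = 0
P-positions are exactly the n with G(n) = 0.

0, 2, 5, 10, 13, 15, 18, 23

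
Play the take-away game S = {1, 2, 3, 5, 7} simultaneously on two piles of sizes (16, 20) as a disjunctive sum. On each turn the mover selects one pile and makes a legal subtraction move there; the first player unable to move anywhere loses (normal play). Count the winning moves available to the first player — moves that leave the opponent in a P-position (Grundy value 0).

0

All piles use S = {1, 2, 3, 5, 7}:
n :  0  1  2  3  4  5  6  7  8  9 10 11 12 13 14 15 16 17 18 19 20
G :  0  1  2  3  0  1  2  3  0  1  2  3  0  1  2  3  0  1  2  3  0
Pile A: G(16) = 0.
Pile B: G(20) = 0.
Combined Grundy value = 0 ⊕ 0 = 0.
A winning move leaves total XOR = 0, i.e. changes one component's Grundy value g to g ⊕ X where X is the current total.
Pile A: target g' = 0⊕0 = 0, but every legal move changes the Grundy value (mex property), so 0 moves.
Pile B: target g' = 0⊕0 = 0, but every legal move changes the Grundy value (mex property), so 0 moves.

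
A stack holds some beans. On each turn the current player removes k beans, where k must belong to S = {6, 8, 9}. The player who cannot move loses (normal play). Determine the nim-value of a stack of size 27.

G(0) = 0
G(1) = mex{} = 0
G(2) = mex{} = 0
G(3) = mex{} = 0
G(4) = mex{} = 0
G(5) = mex{} = 0
G(6) = mex{0} = 1
G(7) = mex{0} = 1
G(8) = mex{0,0} = 1
G(9) = mex{0,0,0} = 1
G(10) = mex{0,0,0} = 1
G(11) = mex{0,0,0} = 1
G(12) = mex{1,0,0} = 2
G(13) = mex{1,0,0} = 2
G(14) = mex{1,1,0} = 2
G(15) = mex{1,1,1} = 0
G(16) = mex{1,1,1} = 0
G(17) = mex{1,1,1} = 0
G(18) = mex{2,1,1} = 0
G(19) = mex{2,1,1} = 0
G(20) = mex{2,2,1} = 0
G(21) = mex{0,2,2} = 1
G(22) = mex{0,2,2} = 1
G(23) = mex{0,0,2} = 1
G(24) = mex{0,0,0} = 1
G(25) = mex{0,0,0} = 1
G(26) = mex{0,0,0} = 1
G(27) = mex{1,0,0} = 2

2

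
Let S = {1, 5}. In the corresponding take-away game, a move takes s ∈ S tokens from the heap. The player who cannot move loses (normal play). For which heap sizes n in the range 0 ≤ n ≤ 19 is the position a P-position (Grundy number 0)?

G(0) = 0
G(1) = mex{0} = 1
G(2) = mex{1} = 0
G(3) = mex{0} = 1
G(4) = mex{1} = 0
G(5) = mex{0,0} = 1
G(6) = mex{1,1} = 0
G(7) = mex{0,0} = 1
G(8) = mex{1,1} = 0
G(9) = mex{0,0} = 1
G(10) = mex{1,1} = 0
G(11) = mex{0,0} = 1
G(12) = mex{1,1} = 0
G(13) = mex{0,0} = 1
G(14) = mex{1,1} = 0
G(15) = mex{0,0} = 1
G(16) = mex{1,1} = 0
G(17) = mex{0,0} = 1
G(18) = mex{1,1} = 0
G(19) = mex{0,0} = 1
P-positions are exactly the n with G(n) = 0.

0, 2, 4, 6, 8, 10, 12, 14, 16, 18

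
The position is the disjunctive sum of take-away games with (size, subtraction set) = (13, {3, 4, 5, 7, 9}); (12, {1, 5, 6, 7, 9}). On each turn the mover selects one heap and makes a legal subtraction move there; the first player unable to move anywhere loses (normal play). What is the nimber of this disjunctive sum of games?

0

Heap A, S = {3, 4, 5, 7, 9}:
n :  0  1  2  3  4  5  6  7  8  9 10 11 12 13
G :  0  0  0  1  1  1  2  2  2  3  3  3  0  0
G_A(13) = 0.
Heap B, S = {1, 5, 6, 7, 9}:
n :  0  1  2  3  4  5  6  7  8  9 10 11 12
G :  0  1  0  1  0  1  2  3  2  3  2  3  0
G_B(12) = 0.
Combined Grundy value = 0 ⊕ 0 = 0.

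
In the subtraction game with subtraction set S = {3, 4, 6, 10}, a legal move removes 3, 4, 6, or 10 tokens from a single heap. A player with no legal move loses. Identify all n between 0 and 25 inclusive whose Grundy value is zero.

n :  0  1  2  3  4  5  6  7  8  9 10 11 12 13 14 15 16 17 18 19 20 21 22 23 24 25
G :  0  0  0  1  1  1  2  2  2  0  3  3  1  4  0  2  0  1  3  1  2  0  2  0  1  3
P-positions are exactly the n with G(n) = 0.

0, 1, 2, 9, 14, 16, 21, 23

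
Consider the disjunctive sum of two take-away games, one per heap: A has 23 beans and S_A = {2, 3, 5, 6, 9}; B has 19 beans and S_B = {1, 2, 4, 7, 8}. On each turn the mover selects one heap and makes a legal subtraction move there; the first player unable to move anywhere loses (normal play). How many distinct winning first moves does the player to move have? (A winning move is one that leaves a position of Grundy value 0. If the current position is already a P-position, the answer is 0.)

Heap A, S = {2, 3, 5, 6, 9}:
n :  0  1  2  3  4  5  6  7  8  9 10 11 12 13 14 15 16 17 18 19 20 21 22 23
G :  0  0  1  1  2  2  3  3  0  4  1  5  0  4  1  2  0  3  1  2  0  3  1  2
G_A(23) = 2.
Heap B, S = {1, 2, 4, 7, 8}:
G(0) = 0
G(1) = mex{0} = 1
G(2) = mex{1,0} = 2
G(3) = mex{2,1} = 0
G(4) = mex{0,2,0} = 1
G(5) = mex{1,0,1} = 2
G(6) = mex{2,1,2} = 0
G(7) = mex{0,2,0,0} = 1
G(8) = mex{1,0,1,1,0} = 2
G(9) = mex{2,1,2,2,1} = 0
G(10) = mex{0,2,0,0,2} = 1
G(11) = mex{1,0,1,1,0} = 2
G(12) = mex{2,1,2,2,1} = 0
G(13) = mex{0,2,0,0,2} = 1
G(14) = mex{1,0,1,1,0} = 2
G(15) = mex{2,1,2,2,1} = 0
G(16) = mex{0,2,0,0,2} = 1
G(17) = mex{1,0,1,1,0} = 2
G(18) = mex{2,1,2,2,1} = 0
G(19) = mex{0,2,0,0,2} = 1
G_B(19) = 1.
Combined Grundy value = 2 ⊕ 1 = 3.
A winning move leaves total XOR = 0, i.e. changes one component's Grundy value g to g ⊕ X where X is the current total.
Heap A: need g' = 2⊕3 = 1. Options: 23−2→G=3, 23−3→G=0, 23−5→G=1, 23−6→G=3, 23−9→G=1. Hits: 2.
Heap B: need g' = 1⊕3 = 2. Options: 19−1→G=0, 19−2→G=2, 19−4→G=0, 19−7→G=0, 19−8→G=2. Hits: 2.

4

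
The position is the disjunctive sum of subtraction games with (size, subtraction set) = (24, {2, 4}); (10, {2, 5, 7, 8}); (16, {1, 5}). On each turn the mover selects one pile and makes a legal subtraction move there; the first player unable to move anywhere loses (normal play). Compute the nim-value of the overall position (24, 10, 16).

0

Pile A, S = {2, 4}:
n :  0  1  2  3  4  5  6  7  8  9 10 11 12 13 14 15 16 17 18 19 20 21 22 23 24
G :  0  0  1  1  2  2  0  0  1  1  2  2  0  0  1  1  2  2  0  0  1  1  2  2  0
G_A(24) = 0.
Pile B, S = {2, 5, 7, 8}:
n :  0  1  2  3  4  5  6  7  8  9 10
G :  0  0  1  1  0  2  1  3  2  2  0
G_B(10) = 0.
Pile C, S = {1, 5}:
n :  0  1  2  3  4  5  6  7  8  9 10 11 12 13 14 15 16
G :  0  1  0  1  0  1  0  1  0  1  0  1  0  1  0  1  0
G_C(16) = 0.
Combined Grundy value = 0 ⊕ 0 ⊕ 0 = 0.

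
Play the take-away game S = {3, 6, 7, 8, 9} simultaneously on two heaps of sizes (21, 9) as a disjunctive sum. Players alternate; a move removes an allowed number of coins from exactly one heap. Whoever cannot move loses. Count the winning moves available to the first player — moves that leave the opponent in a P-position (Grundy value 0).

0

All heaps use S = {3, 6, 7, 8, 9}:
n :  0  1  2  3  4  5  6  7  8  9 10 11 12 13 14 15 16 17 18 19 20 21
G :  0  0  0  1  1  1  2  2  2  3  3  3  0  0  0  1  1  1  2  2  2  3
Heap A: G(21) = 3.
Heap B: G(9) = 3.
Combined Grundy value = 3 ⊕ 3 = 0.
A winning move leaves total XOR = 0, i.e. changes one component's Grundy value g to g ⊕ X where X is the current total.
Heap A: target g' = 3⊕0 = 3, but every legal move changes the Grundy value (mex property), so 0 moves.
Heap B: target g' = 3⊕0 = 3, but every legal move changes the Grundy value (mex property), so 0 moves.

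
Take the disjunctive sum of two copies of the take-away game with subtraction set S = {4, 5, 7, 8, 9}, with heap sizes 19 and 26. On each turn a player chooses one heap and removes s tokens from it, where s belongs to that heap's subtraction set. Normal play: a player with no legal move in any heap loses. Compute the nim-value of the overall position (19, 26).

All heaps use S = {4, 5, 7, 8, 9}:
n :  0  1  2  3  4  5  6  7  8  9 10 11 12 13 14 15 16 17 18 19 20 21 22 23 24 25 26
G :  0  0  0  0  1  1  1  1  2  2  2  2  3  0  0  0  0  1  1  1  1  2  2  2  2  3  0
Heap A: G(19) = 1.
Heap B: G(26) = 0.
Combined Grundy value = 1 ⊕ 0 = 1.

1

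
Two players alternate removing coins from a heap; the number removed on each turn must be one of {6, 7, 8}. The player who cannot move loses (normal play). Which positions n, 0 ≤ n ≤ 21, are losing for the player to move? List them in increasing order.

G(0) = 0
G(1) = mex{} = 0
G(2) = mex{} = 0
G(3) = mex{} = 0
G(4) = mex{} = 0
G(5) = mex{} = 0
G(6) = mex{0} = 1
G(7) = mex{0,0} = 1
G(8) = mex{0,0,0} = 1
G(9) = mex{0,0,0} = 1
G(10) = mex{0,0,0} = 1
G(11) = mex{0,0,0} = 1
G(12) = mex{1,0,0} = 2
G(13) = mex{1,1,0} = 2
G(14) = mex{1,1,1} = 0
G(15) = mex{1,1,1} = 0
G(16) = mex{1,1,1} = 0
G(17) = mex{1,1,1} = 0
G(18) = mex{2,1,1} = 0
G(19) = mex{2,2,1} = 0
G(20) = mex{0,2,2} = 1
G(21) = mex{0,0,2} = 1
P-positions are exactly the n with G(n) = 0.

0, 1, 2, 3, 4, 5, 14, 15, 16, 17, 18, 19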